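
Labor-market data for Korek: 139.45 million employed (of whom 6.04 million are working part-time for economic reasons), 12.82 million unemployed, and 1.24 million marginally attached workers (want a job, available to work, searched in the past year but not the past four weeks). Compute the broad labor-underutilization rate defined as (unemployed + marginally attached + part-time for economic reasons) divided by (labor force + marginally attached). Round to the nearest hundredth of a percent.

Labor force = 139.45 + 12.82 = 152.27 million.
Numerator = 12.82 + 1.24 + 6.04 = 20.10 million.
Denominator = 152.27 + 1.24 = 153.51 million.
Broad rate = 20.10 / 153.51 = 13.09%.

Broad underutilization rate ≈ 13.09%.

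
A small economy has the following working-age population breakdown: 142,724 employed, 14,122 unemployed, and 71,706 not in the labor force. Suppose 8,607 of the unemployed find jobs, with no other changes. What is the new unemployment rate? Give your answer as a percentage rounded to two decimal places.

New unemployment rate ≈ 3.52%.

Initially, labor force = 142,724 + 14,122 = 156,846, so u = 14,122/156,846 = 9.00%.
After the change, unemployed falls and employed rises by 8,607; labor force unchanged → E = 151,331, U = 5,515, labor force = 156,846.
New unemployment rate = 5,515 / 156,846 = 3.52%.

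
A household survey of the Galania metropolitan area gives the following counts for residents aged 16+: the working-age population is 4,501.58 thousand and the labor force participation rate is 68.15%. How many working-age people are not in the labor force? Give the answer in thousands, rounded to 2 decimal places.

Share not in the labor force = 1 − 0.6815 = 0.3185.
Not in labor force = 0.3185 × 4,501.58 ≈ 1,433.75 thousand.

About 1,433.75 thousand are not in the labor force.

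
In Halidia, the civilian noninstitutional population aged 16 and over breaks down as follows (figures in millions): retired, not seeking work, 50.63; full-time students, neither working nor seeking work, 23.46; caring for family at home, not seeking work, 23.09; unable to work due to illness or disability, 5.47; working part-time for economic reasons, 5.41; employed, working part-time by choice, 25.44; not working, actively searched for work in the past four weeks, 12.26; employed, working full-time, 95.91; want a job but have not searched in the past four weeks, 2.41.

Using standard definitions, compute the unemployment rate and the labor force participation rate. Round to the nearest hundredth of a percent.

Employed = 5.41 + 25.44 + 95.91 = 126.76 million (anyone who worked, including part-time for economic reasons, counts as employed).
Unemployed = 12.26 million.
Labor force = 126.76 + 12.26 = 139.02 million.
Not in labor force = 50.63 + 23.46 + 23.09 + 5.47 + 2.41 = 105.06 million (those not working and not actively searching are outside the labor force — including those who want a job but have given up searching).
Civilian working-age population = 139.02 + 105.06 = 244.08 million.
Unemployment rate = 12.26 / 139.02 = 8.82%.
Labor force participation rate = 139.02 / 244.08 = 56.96%.

Unemployment rate ≈ 8.82%; labor force participation rate ≈ 56.96%.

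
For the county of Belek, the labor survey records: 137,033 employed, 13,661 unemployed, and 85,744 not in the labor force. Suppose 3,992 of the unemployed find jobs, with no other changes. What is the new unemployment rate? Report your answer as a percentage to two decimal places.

New unemployment rate ≈ 6.42%.

Initially, labor force = 137,033 + 13,661 = 150,694, so u = 13,661/150,694 = 9.07%.
After the change, unemployed falls and employed rises by 3,992; labor force unchanged → E = 141,025, U = 9,669, labor force = 150,694.
New unemployment rate = 9,669 / 150,694 = 6.42%.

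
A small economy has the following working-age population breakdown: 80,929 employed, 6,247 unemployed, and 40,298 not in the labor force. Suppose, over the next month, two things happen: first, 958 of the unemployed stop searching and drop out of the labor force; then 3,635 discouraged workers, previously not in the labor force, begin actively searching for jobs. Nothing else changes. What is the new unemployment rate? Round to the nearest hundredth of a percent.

New unemployment rate ≈ 9.93%.

Initially, labor force = 80,929 + 6,247 = 87,176, so u = 6,247/87,176 = 7.17%.
After the first change, unemployed and labor force both fall by 958 → E = 80,929, U = 5,289, labor force = 86,218.
After the second change, unemployed and labor force both rise by 3,635 → E = 80,929, U = 8,924, labor force = 89,853.
New unemployment rate = 8,924 / 89,853 = 9.93%.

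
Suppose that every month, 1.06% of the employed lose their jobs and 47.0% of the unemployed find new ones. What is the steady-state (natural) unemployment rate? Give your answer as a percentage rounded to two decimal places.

At steady state the flows balance: s·E = f·U, so U/(E+U) = s/(s+f).
u* = 1.06 / (1.06 + 47.0) = 1.06 / 48.06 = 2.21%.

Steady-state unemployment rate ≈ 2.21%.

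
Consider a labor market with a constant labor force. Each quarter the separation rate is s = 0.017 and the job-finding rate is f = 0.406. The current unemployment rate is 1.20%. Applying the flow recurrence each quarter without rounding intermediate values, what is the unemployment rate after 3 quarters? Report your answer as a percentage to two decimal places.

Unemployment rate after three quarters ≈ 3.48%.

With a fixed labor force, u_{t+1} = u_t + s·(1−u_t) − f·u_t = u_t·(1−s−f) + s.
Here 1−s−f = 0.577 and s = 0.017.
u_1 = 0.012000 × 0.577 + 0.017 = 0.023924.
u_2 = 0.023924 × 0.577 + 0.017 = 0.030804.
u_3 = 0.030804 × 0.577 + 0.017 = 0.034774.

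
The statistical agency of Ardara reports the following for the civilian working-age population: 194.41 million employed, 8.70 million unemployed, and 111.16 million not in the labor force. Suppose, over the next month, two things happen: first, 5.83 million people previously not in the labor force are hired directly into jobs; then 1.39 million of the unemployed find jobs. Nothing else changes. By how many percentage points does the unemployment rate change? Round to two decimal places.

Initially, labor force = 194.41 + 8.70 = 203.11 million, so u = 8.70/203.11 = 4.28%.
After the first change, employed and labor force both rise by 5.83; unemployed unchanged → E = 200.24, U = 8.70, labor force = 208.94 million.
After the second change, unemployed falls and employed rises by 1.39; labor force unchanged → E = 201.63, U = 7.31, labor force = 208.94 million.
New unemployment rate = 7.31 / 208.94 = 3.50%.
Change = 3.50% − 4.28% = −0.78 percentage points.

The unemployment rate changes by −0.78 percentage points.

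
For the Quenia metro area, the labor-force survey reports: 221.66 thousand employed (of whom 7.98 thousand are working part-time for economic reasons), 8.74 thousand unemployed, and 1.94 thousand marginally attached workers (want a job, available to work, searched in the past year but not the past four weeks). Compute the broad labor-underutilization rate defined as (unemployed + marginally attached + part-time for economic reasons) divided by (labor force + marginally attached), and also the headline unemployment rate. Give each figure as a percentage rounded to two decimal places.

Broad underutilization rate ≈ 8.03%; headline unemployment rate ≈ 3.79%.

Labor force = 221.66 + 8.74 = 230.40 thousand.
Numerator = 8.74 + 1.94 + 7.98 = 18.66 thousand.
Denominator = 230.40 + 1.94 = 232.34 thousand.
Broad rate = 18.66 / 232.34 = 8.03%.
Headline unemployment rate = 8.74 / 230.40 = 3.79%.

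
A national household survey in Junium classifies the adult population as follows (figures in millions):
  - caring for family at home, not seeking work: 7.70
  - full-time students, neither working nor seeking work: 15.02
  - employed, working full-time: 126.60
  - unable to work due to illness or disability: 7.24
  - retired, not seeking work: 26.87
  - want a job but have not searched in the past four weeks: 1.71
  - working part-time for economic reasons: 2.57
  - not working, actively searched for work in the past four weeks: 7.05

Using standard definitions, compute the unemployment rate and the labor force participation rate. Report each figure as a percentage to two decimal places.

Unemployment rate ≈ 5.18%; labor force participation rate ≈ 69.94%.

Employed = 126.60 + 2.57 = 129.17 million (anyone who worked, including part-time for economic reasons, counts as employed).
Unemployed = 7.05 million.
Labor force = 129.17 + 7.05 = 136.22 million.
Not in labor force = 7.70 + 15.02 + 7.24 + 26.87 + 1.71 = 58.54 million (those not working and not actively searching are outside the labor force — including those who want a job but have given up searching).
Civilian working-age population = 136.22 + 58.54 = 194.76 million.
Unemployment rate = 7.05 / 136.22 = 5.18%.
Labor force participation rate = 136.22 / 194.76 = 69.94%.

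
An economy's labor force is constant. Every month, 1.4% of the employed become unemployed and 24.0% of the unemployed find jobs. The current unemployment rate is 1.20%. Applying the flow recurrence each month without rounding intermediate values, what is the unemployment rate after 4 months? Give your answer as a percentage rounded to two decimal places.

Unemployment rate after four months ≈ 4.18%.

With a fixed labor force, u_{t+1} = u_t + s·(1−u_t) − f·u_t = u_t·(1−s−f) + s.
Here 1−s−f = 0.746 and s = 0.014.
u_1 = 0.012000 × 0.746 + 0.014 = 0.022952.
u_2 = 0.022952 × 0.746 + 0.014 = 0.031122.
u_3 = 0.031122 × 0.746 + 0.014 = 0.037217.
u_4 = 0.037217 × 0.746 + 0.014 = 0.041764.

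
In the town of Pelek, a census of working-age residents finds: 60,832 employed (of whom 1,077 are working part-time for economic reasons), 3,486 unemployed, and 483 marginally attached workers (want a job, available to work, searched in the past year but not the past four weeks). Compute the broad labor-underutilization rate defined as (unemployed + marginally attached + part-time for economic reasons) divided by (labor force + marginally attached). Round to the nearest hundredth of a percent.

Labor force = 60,832 + 3,486 = 64,318.
Numerator = 3,486 + 483 + 1,077 = 5,046.
Denominator = 64,318 + 483 = 64,801.
Broad rate = 5,046 / 64,801 = 7.79%.

Broad underutilization rate ≈ 7.79%.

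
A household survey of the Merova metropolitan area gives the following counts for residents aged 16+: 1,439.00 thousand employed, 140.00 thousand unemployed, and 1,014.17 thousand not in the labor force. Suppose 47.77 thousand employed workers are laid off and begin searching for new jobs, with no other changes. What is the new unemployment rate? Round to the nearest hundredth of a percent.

New unemployment rate ≈ 11.89%.

Initially, labor force = 1,439.00 + 140.00 = 1,579.00 thousand, so u = 140.00/1,579.00 = 8.87%.
After the change, employed falls and unemployed rises by 47.77; labor force unchanged → E = 1,391.23, U = 187.77, labor force = 1,579.00 thousand.
New unemployment rate = 187.77 / 1,579.00 = 11.89%.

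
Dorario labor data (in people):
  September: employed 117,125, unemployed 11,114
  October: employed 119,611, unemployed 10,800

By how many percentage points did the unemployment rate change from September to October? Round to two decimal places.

The unemployment rate changed by −0.39 percentage points.

September: labor force = 117,125 + 11,114 = 128,239; u = 11,114/128,239 = 8.67%.
October: labor force = 119,611 + 10,800 = 130,411; u = 10,800/130,411 = 8.28%.
Change = 8.28% − 8.67% = −0.39 pp.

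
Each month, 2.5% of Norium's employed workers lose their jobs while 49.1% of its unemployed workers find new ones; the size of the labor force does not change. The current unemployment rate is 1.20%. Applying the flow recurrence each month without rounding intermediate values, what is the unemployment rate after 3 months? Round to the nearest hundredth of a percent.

Unemployment rate after three months ≈ 4.43%.

With a fixed labor force, u_{t+1} = u_t + s·(1−u_t) − f·u_t = u_t·(1−s−f) + s.
Here 1−s−f = 0.484 and s = 0.025.
u_1 = 0.012000 × 0.484 + 0.025 = 0.030808.
u_2 = 0.030808 × 0.484 + 0.025 = 0.039911.
u_3 = 0.039911 × 0.484 + 0.025 = 0.044317.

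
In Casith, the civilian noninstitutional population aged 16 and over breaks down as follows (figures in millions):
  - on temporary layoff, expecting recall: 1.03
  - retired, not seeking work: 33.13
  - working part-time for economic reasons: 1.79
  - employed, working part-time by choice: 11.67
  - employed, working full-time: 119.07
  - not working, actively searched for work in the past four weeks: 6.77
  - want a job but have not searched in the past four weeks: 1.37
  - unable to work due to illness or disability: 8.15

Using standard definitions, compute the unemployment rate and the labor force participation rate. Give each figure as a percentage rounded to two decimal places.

Employed = 1.79 + 11.67 + 119.07 = 132.53 million (anyone who worked, including part-time for economic reasons, counts as employed).
Unemployed = 1.03 + 6.77 = 7.80 million (jobless and actively searching, or on temporary layoff).
Labor force = 132.53 + 7.80 = 140.33 million.
Not in labor force = 33.13 + 1.37 + 8.15 = 42.65 million (those not working and not actively searching are outside the labor force — including those who want a job but have given up searching).
Civilian working-age population = 140.33 + 42.65 = 182.98 million.
Unemployment rate = 7.80 / 140.33 = 5.56%.
Labor force participation rate = 140.33 / 182.98 = 76.69%.

Unemployment rate ≈ 5.56%; labor force participation rate ≈ 76.69%.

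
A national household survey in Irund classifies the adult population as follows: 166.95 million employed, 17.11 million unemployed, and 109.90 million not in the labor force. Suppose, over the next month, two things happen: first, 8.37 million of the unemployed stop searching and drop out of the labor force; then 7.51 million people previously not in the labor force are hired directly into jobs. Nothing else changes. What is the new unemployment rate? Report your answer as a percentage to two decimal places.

Initially, labor force = 166.95 + 17.11 = 184.06 million, so u = 17.11/184.06 = 9.30%.
After the first change, unemployed and labor force both fall by 8.37 → E = 166.95, U = 8.74, labor force = 175.69 million.
After the second change, employed and labor force both rise by 7.51; unemployed unchanged → E = 174.46, U = 8.74, labor force = 183.20 million.
New unemployment rate = 8.74 / 183.20 = 4.77%.

New unemployment rate ≈ 4.77%.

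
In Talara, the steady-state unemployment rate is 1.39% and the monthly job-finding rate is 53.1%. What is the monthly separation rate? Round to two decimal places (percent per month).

Separation rate ≈ 0.75% per month.

From u* = s/(s+f): s = u·f/(1−u).
s = 0.0139 × 53.1 / (1 − 0.0139) = 0.7381 / 0.9861 ≈ 0.75% per month.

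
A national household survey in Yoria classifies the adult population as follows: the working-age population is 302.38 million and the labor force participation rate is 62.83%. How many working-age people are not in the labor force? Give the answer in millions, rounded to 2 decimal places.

About 112.39 million are not in the labor force.

Share not in the labor force = 1 − 0.6283 = 0.3717.
Not in labor force = 0.3717 × 302.38 ≈ 112.39 million.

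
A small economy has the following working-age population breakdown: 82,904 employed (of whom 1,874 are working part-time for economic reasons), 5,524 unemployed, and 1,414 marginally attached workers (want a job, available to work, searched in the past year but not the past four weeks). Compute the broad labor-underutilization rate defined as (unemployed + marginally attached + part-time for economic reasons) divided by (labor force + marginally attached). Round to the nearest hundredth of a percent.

Broad underutilization rate ≈ 9.81%.

Labor force = 82,904 + 5,524 = 88,428.
Numerator = 5,524 + 1,414 + 1,874 = 8,812.
Denominator = 88,428 + 1,414 = 89,842.
Broad rate = 8,812 / 89,842 = 9.81%.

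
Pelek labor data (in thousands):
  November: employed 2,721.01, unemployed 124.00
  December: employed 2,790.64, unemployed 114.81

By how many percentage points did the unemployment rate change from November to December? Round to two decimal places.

November: labor force = 2,721.01 + 124.00 = 2,845.01; u = 124.00/2,845.01 = 4.36%.
December: labor force = 2,790.64 + 114.81 = 2,905.45; u = 114.81/2,905.45 = 3.95%.
Change = 3.95% − 4.36% = −0.41 pp.

The unemployment rate changed by −0.41 percentage points.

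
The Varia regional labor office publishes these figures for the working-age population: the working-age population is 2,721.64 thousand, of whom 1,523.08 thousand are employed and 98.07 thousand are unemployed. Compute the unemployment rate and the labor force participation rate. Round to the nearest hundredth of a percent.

Labor force = employed + unemployed = 1,523.08 + 98.07 = 1,621.15 thousand.
Unemployment rate = 98.07 / 1,621.15 = 6.05%.
Labor force participation rate = 1,621.15 / 2,721.64 = 59.57%.

Unemployment rate ≈ 6.05%; labor force participation rate ≈ 59.57%.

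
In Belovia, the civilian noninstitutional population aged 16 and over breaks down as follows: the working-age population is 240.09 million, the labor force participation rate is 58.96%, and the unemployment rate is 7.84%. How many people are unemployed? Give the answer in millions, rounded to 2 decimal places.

Labor force = 0.5896 × 240.09 = 141.56 million.
Unemployed = 0.0784 × 141.56 ≈ 11.10 million.

About 11.10 million are unemployed.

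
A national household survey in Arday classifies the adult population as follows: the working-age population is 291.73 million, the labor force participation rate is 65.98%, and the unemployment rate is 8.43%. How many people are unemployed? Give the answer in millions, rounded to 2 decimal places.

Labor force = 0.6598 × 291.73 = 192.48 million.
Unemployed = 0.0843 × 192.48 ≈ 16.23 million.

About 16.23 million are unemployed.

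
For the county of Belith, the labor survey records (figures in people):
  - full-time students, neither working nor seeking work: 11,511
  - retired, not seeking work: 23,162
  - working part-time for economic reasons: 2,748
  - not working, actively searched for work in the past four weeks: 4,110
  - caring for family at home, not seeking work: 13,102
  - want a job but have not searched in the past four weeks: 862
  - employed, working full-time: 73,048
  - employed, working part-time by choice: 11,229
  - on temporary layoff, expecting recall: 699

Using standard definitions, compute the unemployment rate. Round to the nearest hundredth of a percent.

Unemployment rate ≈ 5.24%.

Employed = 2,748 + 73,048 + 11,229 = 87,025 (anyone who worked, including part-time for economic reasons, counts as employed).
Unemployed = 4,110 + 699 = 4,809 (jobless and actively searching, or on temporary layoff).
Labor force = 87,025 + 4,809 = 91,834.
Unemployment rate = 4,809 / 91,834 = 5.24%.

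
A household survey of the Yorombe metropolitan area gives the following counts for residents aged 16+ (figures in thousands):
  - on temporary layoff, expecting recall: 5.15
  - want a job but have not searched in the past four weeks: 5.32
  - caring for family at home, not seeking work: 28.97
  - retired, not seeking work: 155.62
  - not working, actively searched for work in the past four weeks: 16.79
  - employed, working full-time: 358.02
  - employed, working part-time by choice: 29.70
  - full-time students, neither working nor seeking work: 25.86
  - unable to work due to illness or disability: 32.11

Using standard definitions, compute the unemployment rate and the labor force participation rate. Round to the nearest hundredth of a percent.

Employed = 358.02 + 29.70 = 387.72 thousand.
Unemployed = 5.15 + 16.79 = 21.94 thousand (jobless and actively searching, or on temporary layoff).
Labor force = 387.72 + 21.94 = 409.66 thousand.
Not in labor force = 5.32 + 28.97 + 155.62 + 25.86 + 32.11 = 247.88 thousand (those not working and not actively searching are outside the labor force — including those who want a job but have given up searching).
Civilian working-age population = 409.66 + 247.88 = 657.54 thousand.
Unemployment rate = 21.94 / 409.66 = 5.36%.
Labor force participation rate = 409.66 / 657.54 = 62.30%.

Unemployment rate ≈ 5.36%; labor force participation rate ≈ 62.30%.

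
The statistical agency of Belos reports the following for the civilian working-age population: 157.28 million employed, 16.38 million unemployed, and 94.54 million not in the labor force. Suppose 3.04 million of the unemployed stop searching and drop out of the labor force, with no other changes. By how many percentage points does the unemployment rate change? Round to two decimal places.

The unemployment rate changes by −1.61 percentage points.

Initially, labor force = 157.28 + 16.38 = 173.66 million, so u = 16.38/173.66 = 9.43%.
After the change, unemployed and labor force both fall by 3.04 → E = 157.28, U = 13.34, labor force = 170.62 million.
New unemployment rate = 13.34 / 170.62 = 7.82%.
Change = 7.82% − 9.43% = −1.61 percentage points.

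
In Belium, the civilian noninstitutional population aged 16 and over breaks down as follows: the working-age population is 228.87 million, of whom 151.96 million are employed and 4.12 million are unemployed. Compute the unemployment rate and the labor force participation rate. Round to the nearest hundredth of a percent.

Unemployment rate ≈ 2.64%; labor force participation rate ≈ 68.20%.

Labor force = employed + unemployed = 151.96 + 4.12 = 156.08 million.
Unemployment rate = 4.12 / 156.08 = 2.64%.
Labor force participation rate = 156.08 / 228.87 = 68.20%.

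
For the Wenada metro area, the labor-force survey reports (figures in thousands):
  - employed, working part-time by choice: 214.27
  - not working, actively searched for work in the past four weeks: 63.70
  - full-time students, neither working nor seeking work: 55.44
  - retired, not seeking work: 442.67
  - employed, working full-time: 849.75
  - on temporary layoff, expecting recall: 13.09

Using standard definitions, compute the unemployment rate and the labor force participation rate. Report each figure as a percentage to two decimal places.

Unemployment rate ≈ 6.73%; labor force participation rate ≈ 69.61%.

Employed = 214.27 + 849.75 = 1,064.02 thousand.
Unemployed = 63.70 + 13.09 = 76.79 thousand (jobless and actively searching, or on temporary layoff).
Labor force = 1,064.02 + 76.79 = 1,140.81 thousand.
Not in labor force = 55.44 + 442.67 = 498.11 thousand (those not working and not actively searching are outside the labor force).
Civilian working-age population = 1,140.81 + 498.11 = 1,638.92 thousand.
Unemployment rate = 76.79 / 1,140.81 = 6.73%.
Labor force participation rate = 1,140.81 / 1,638.92 = 69.61%.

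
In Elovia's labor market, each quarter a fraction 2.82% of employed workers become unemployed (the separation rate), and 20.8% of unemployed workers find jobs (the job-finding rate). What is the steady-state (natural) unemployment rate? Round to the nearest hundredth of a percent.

At steady state the flows balance: s·E = f·U, so U/(E+U) = s/(s+f).
u* = 2.82 / (2.82 + 20.8) = 2.82 / 23.62 = 11.94%.

Steady-state unemployment rate ≈ 11.94%.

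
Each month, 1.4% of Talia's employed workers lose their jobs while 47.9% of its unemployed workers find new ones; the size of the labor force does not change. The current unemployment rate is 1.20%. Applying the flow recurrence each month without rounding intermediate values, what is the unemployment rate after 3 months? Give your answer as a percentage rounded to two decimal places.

Unemployment rate after three months ≈ 2.63%.

With a fixed labor force, u_{t+1} = u_t + s·(1−u_t) − f·u_t = u_t·(1−s−f) + s.
Here 1−s−f = 0.507 and s = 0.014.
u_1 = 0.012000 × 0.507 + 0.014 = 0.020084.
u_2 = 0.020084 × 0.507 + 0.014 = 0.024183.
u_3 = 0.024183 × 0.507 + 0.014 = 0.026261.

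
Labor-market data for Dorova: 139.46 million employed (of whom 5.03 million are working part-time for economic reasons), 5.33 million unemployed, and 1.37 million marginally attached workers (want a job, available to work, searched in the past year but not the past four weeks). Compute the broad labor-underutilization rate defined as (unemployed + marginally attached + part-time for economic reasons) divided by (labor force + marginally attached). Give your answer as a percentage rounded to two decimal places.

Labor force = 139.46 + 5.33 = 144.79 million.
Numerator = 5.33 + 1.37 + 5.03 = 11.73 million.
Denominator = 144.79 + 1.37 = 146.16 million.
Broad rate = 11.73 / 146.16 = 8.03%.

Broad underutilization rate ≈ 8.03%.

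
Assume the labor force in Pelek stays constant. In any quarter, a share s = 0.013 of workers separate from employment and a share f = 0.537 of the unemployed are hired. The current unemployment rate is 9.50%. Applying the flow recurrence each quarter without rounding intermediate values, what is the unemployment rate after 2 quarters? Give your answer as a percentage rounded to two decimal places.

Unemployment rate after two quarters ≈ 3.81%.

With a fixed labor force, u_{t+1} = u_t + s·(1−u_t) − f·u_t = u_t·(1−s−f) + s.
Here 1−s−f = 0.450 and s = 0.013.
u_1 = 0.095000 × 0.450 + 0.013 = 0.055750.
u_2 = 0.055750 × 0.450 + 0.013 = 0.038088.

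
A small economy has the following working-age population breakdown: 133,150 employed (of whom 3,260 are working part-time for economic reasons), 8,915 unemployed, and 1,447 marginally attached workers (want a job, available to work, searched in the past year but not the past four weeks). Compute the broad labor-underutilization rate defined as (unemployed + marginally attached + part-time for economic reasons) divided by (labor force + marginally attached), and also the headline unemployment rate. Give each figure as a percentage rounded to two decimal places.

Broad underutilization rate ≈ 9.49%; headline unemployment rate ≈ 6.28%.

Labor force = 133,150 + 8,915 = 142,065.
Numerator = 8,915 + 1,447 + 3,260 = 13,622.
Denominator = 142,065 + 1,447 = 143,512.
Broad rate = 13,622 / 143,512 = 9.49%.
Headline unemployment rate = 8,915 / 142,065 = 6.28%.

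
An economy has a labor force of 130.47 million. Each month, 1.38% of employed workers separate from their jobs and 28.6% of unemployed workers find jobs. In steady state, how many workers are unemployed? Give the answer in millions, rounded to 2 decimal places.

Steady-state unemployment rate u* = s/(s+f) = 1.38/(1.38+28.6) = 0.046031.
Unemployed = u* × labor force = 0.046031 × 130.47 ≈ 6.01 million.

About 6.01 million are unemployed in steady state.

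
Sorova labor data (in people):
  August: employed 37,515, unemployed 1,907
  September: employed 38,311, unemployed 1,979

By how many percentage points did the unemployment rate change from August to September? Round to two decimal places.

August: labor force = 37,515 + 1,907 = 39,422; u = 1,907/39,422 = 4.84%.
September: labor force = 38,311 + 1,979 = 40,290; u = 1,979/40,290 = 4.91%.
Change = 4.91% − 4.84% = +0.07 pp.

The unemployment rate changed by +0.07 percentage points.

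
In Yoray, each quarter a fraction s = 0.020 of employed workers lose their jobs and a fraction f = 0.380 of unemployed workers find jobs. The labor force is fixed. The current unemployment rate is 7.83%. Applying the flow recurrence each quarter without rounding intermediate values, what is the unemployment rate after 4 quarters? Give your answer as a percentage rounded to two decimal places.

Unemployment rate after four quarters ≈ 5.37%.

With a fixed labor force, u_{t+1} = u_t + s·(1−u_t) − f·u_t = u_t·(1−s−f) + s.
Here 1−s−f = 0.600 and s = 0.020.
u_1 = 0.078300 × 0.600 + 0.020 = 0.066980.
u_2 = 0.066980 × 0.600 + 0.020 = 0.060188.
u_3 = 0.060188 × 0.600 + 0.020 = 0.056113.
u_4 = 0.056113 × 0.600 + 0.020 = 0.053668.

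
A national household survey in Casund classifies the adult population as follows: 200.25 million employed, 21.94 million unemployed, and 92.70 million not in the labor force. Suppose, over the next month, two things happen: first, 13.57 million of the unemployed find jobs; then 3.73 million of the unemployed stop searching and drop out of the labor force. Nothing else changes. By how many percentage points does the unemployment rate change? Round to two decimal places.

Initially, labor force = 200.25 + 21.94 = 222.19 million, so u = 21.94/222.19 = 9.87%.
After the first change, unemployed falls and employed rises by 13.57; labor force unchanged → E = 213.82, U = 8.37, labor force = 222.19 million.
After the second change, unemployed and labor force both fall by 3.73 → E = 213.82, U = 4.64, labor force = 218.46 million.
New unemployment rate = 4.64 / 218.46 = 2.12%.
Change = 2.12% − 9.87% = −7.75 percentage points.

The unemployment rate changes by −7.75 percentage points.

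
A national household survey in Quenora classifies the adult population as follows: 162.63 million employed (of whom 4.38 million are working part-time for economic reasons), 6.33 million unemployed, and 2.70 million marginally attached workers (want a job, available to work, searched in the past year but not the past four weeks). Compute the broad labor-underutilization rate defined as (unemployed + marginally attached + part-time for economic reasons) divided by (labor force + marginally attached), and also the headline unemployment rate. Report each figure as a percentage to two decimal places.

Broad underutilization rate ≈ 7.81%; headline unemployment rate ≈ 3.75%.

Labor force = 162.63 + 6.33 = 168.96 million.
Numerator = 6.33 + 2.70 + 4.38 = 13.41 million.
Denominator = 168.96 + 2.70 = 171.66 million.
Broad rate = 13.41 / 171.66 = 7.81%.
Headline unemployment rate = 6.33 / 168.96 = 3.75%.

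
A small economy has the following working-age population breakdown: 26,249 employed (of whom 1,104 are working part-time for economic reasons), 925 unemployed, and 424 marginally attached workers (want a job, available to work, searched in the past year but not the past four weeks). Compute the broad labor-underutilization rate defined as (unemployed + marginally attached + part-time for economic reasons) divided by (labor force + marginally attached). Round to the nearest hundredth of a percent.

Labor force = 26,249 + 925 = 27,174.
Numerator = 925 + 424 + 1,104 = 2,453.
Denominator = 27,174 + 424 = 27,598.
Broad rate = 2,453 / 27,598 = 8.89%.

Broad underutilization rate ≈ 8.89%.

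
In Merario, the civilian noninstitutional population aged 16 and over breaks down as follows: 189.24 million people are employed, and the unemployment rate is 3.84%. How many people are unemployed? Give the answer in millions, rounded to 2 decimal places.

Let U be the number unemployed. The labor force is E + U, and U/(E+U) = 0.0384.
So U = 0.0384 × 189.24 / (1 − 0.0384) = 7.2668 / 0.9616 ≈ 7.56 million.

About 7.56 million are unemployed.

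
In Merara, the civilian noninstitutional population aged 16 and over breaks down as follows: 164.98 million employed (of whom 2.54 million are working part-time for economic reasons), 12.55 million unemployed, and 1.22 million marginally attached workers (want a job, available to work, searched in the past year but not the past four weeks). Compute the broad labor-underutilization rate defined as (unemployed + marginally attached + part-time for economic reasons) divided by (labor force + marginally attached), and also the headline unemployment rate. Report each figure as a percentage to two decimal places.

Labor force = 164.98 + 12.55 = 177.53 million.
Numerator = 12.55 + 1.22 + 2.54 = 16.31 million.
Denominator = 177.53 + 1.22 = 178.75 million.
Broad rate = 16.31 / 178.75 = 9.12%.
Headline unemployment rate = 12.55 / 177.53 = 7.07%.

Broad underutilization rate ≈ 9.12%; headline unemployment rate ≈ 7.07%.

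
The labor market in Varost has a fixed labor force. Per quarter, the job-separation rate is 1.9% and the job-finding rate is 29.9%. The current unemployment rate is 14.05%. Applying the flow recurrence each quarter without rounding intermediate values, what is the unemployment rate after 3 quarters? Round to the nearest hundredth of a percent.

Unemployment rate after three quarters ≈ 8.54%.

With a fixed labor force, u_{t+1} = u_t + s·(1−u_t) − f·u_t = u_t·(1−s−f) + s.
Here 1−s−f = 0.682 and s = 0.019.
u_1 = 0.140500 × 0.682 + 0.019 = 0.114821.
u_2 = 0.114821 × 0.682 + 0.019 = 0.097308.
u_3 = 0.097308 × 0.682 + 0.019 = 0.085364.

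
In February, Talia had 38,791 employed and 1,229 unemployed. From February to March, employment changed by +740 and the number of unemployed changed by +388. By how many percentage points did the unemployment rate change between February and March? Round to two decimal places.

February: labor force = 38,791 + 1,229 = 40,020; u = 1,229/40,020 = 3.07%.
March: labor force = 39,531 + 1,617 = 41,148; u = 1,617/41,148 = 3.93%.
Change = 3.93% − 3.07% = +0.86 pp.

The unemployment rate changed by +0.86 percentage points.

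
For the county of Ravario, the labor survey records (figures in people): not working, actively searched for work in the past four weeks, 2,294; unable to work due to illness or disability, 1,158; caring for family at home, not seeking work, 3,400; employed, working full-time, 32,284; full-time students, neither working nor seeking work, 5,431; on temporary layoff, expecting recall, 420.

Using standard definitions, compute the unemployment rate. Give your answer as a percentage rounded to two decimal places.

Unemployment rate ≈ 7.75%.

Employed = 32,284.
Unemployed = 2,294 + 420 = 2,714 (jobless and actively searching, or on temporary layoff).
Labor force = 32,284 + 2,714 = 34,998.
Unemployment rate = 2,714 / 34,998 = 7.75%.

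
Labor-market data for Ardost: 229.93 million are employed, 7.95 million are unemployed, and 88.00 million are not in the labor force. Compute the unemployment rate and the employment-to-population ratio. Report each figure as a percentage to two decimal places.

Unemployment rate ≈ 3.34%; employment-population ratio ≈ 70.56%.

Labor force = employed + unemployed = 229.93 + 7.95 = 237.88 million.
Working-age population = 237.88 + 88.00 = 325.88 million.
Unemployment rate = 7.95 / 237.88 = 3.34%.
Employment-population ratio = 229.93 / 325.88 = 70.56%.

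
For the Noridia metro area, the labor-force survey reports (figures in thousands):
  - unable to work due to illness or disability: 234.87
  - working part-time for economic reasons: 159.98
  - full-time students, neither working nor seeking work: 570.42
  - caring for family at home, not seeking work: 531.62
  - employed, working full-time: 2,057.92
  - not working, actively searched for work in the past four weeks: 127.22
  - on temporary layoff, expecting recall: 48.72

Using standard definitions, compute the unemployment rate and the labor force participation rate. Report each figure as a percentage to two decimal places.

Unemployment rate ≈ 7.35%; labor force participation rate ≈ 64.17%.

Employed = 159.98 + 2,057.92 = 2,217.90 thousand (anyone who worked, including part-time for economic reasons, counts as employed).
Unemployed = 127.22 + 48.72 = 175.94 thousand (jobless and actively searching, or on temporary layoff).
Labor force = 2,217.90 + 175.94 = 2,393.84 thousand.
Not in labor force = 234.87 + 570.42 + 531.62 = 1,336.91 thousand (those not working and not actively searching are outside the labor force).
Civilian working-age population = 2,393.84 + 1,336.91 = 3,730.75 thousand.
Unemployment rate = 175.94 / 2,393.84 = 7.35%.
Labor force participation rate = 2,393.84 / 3,730.75 = 64.17%.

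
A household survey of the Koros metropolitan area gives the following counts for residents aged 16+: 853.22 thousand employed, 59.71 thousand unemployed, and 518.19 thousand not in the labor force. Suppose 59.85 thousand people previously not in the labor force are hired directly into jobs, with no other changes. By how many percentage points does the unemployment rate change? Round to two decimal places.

The unemployment rate changes by −0.40 percentage points.

Initially, labor force = 853.22 + 59.71 = 912.93 thousand, so u = 59.71/912.93 = 6.54%.
After the change, employed and labor force both rise by 59.85; unemployed unchanged → E = 913.07, U = 59.71, labor force = 972.78 thousand.
New unemployment rate = 59.71 / 972.78 = 6.14%.
Change = 6.14% − 6.54% = −0.40 percentage points.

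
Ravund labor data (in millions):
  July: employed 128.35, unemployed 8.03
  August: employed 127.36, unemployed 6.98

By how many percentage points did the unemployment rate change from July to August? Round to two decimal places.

July: labor force = 128.35 + 8.03 = 136.38; u = 8.03/136.38 = 5.89%.
August: labor force = 127.36 + 6.98 = 134.34; u = 6.98/134.34 = 5.20%.
Change = 5.20% − 5.89% = −0.69 pp.

The unemployment rate changed by −0.69 percentage points.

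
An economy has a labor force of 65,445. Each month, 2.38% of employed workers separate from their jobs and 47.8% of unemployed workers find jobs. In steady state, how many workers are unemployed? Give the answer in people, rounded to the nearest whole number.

Steady-state unemployment rate u* = s/(s+f) = 2.38/(2.38+47.8) = 0.047429.
Unemployed = u* × labor force = 0.047429 × 65,445 ≈ 3,104.

About 3,104 are unemployed in steady state.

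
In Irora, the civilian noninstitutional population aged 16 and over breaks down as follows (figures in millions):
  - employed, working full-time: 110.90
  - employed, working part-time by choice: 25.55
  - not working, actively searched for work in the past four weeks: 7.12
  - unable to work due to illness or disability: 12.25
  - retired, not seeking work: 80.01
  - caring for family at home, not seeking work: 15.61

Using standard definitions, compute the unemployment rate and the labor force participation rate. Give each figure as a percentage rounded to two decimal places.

Unemployment rate ≈ 4.96%; labor force participation rate ≈ 57.10%.

Employed = 110.90 + 25.55 = 136.45 million.
Unemployed = 7.12 million.
Labor force = 136.45 + 7.12 = 143.57 million.
Not in labor force = 12.25 + 80.01 + 15.61 = 107.87 million (those not working and not actively searching are outside the labor force).
Civilian working-age population = 143.57 + 107.87 = 251.44 million.
Unemployment rate = 7.12 / 143.57 = 4.96%.
Labor force participation rate = 143.57 / 251.44 = 57.10%.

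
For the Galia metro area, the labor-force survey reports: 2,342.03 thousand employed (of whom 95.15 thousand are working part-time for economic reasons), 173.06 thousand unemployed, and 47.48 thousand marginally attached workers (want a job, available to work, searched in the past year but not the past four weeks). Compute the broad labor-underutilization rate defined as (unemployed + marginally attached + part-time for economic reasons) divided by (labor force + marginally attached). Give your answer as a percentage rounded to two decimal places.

Labor force = 2,342.03 + 173.06 = 2,515.09 thousand.
Numerator = 173.06 + 47.48 + 95.15 = 315.69 thousand.
Denominator = 2,515.09 + 47.48 = 2,562.57 thousand.
Broad rate = 315.69 / 2,562.57 = 12.32%.

Broad underutilization rate ≈ 12.32%.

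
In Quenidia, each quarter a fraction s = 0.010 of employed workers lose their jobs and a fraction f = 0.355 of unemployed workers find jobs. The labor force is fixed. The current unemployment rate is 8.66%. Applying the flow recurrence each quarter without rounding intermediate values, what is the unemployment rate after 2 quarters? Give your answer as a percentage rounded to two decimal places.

Unemployment rate after two quarters ≈ 5.13%.

With a fixed labor force, u_{t+1} = u_t + s·(1−u_t) − f·u_t = u_t·(1−s−f) + s.
Here 1−s−f = 0.635 and s = 0.010.
u_1 = 0.086600 × 0.635 + 0.010 = 0.064991.
u_2 = 0.064991 × 0.635 + 0.010 = 0.051269.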